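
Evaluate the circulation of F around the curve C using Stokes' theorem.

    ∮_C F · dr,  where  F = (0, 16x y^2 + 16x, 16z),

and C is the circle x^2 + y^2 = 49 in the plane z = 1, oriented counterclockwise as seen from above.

Let S be the flat disk x^2 + y^2 ≤ 49 in the plane z = 1, with upward unit normal n̂ = ẑ. By Stokes' theorem,

    ∮_C F · dr = ∬_S (∇ × F) · n̂ dS = ∬_D (curl F)_z dA,

where D is the disk x^2 + y^2 ≤ 49.

Compute the curl of F = (0, 16x y^2 + 16x, 16z):
    (∇ × F)_x = ∂F_z/∂y - ∂F_y/∂z = 0,
    (∇ × F)_y = ∂F_x/∂z - ∂F_z/∂x = 0,
    (∇ × F)_z = ∂F_y/∂x - ∂F_x/∂y = 16y^2 + 16.

On z = 1, (curl F)_z = 16y^2 + 16.

Convert to polar (x = r cos θ, y = r sin θ, dA = r dr dθ); the integrand becomes 16r^2sin(θ)^2 + 16, so

    ∬_D (curl F)_z dA = ∫_0^{2π} ∫_0^{7} (16r^2sin(θ)^2 + 16) · r dr dθ.

Inner (r from 0 to 7): 9604sin(θ)^2 + 392.
Outer (θ from 0 to 2π): 10388π.

Therefore ∮_C F · dr = 10388π.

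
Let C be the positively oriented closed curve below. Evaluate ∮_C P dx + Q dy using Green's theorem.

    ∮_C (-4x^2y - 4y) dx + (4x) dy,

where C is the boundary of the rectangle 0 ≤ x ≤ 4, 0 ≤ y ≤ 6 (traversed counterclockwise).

Green's theorem converts the closed line integral into a double integral over the enclosed region D:

    ∮_C P dx + Q dy = ∬_D (∂Q/∂x - ∂P/∂y) dA.

Here P = -4x^2y - 4y, Q = 4x, so

    ∂Q/∂x = 4,    ∂P/∂y = -4x^2 - 4,
    ∂Q/∂x - ∂P/∂y = 4x^2 + 8.

D is the region 0 ≤ x ≤ 4, 0 ≤ y ≤ 6. Evaluating the double integral:

    ∬_D (4x^2 + 8) dA = ∫_0^{4} ∫_0^{6} (4x^2 + 8) dy dx.

Inner (y from 0 to 6): 24x^2 + 48.
Outer (x from 0 to 4): 704.

Therefore ∮_C P dx + Q dy = 704.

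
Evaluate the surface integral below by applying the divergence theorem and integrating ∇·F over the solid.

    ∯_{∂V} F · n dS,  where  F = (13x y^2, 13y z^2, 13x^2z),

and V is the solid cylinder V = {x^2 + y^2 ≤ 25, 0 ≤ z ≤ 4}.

By the divergence theorem,

    ∯_{∂V} F · n dS = ∭_V (∇ · F) dV.

Compute the divergence:
    ∇ · F = ∂F_x/∂x + ∂F_y/∂y + ∂F_z/∂z = 13y^2 + 13z^2 + 13x^2 = 13x^2 + 13y^2 + 13z^2.

In cylindrical coordinates, x = r cos(θ), y = r sin(θ), z = z, dV = r dr dθ dz, with 0 ≤ r ≤ 5, 0 ≤ θ ≤ 2π, 0 ≤ z ≤ 4.

The integrand, after substitution and multiplying by the volume element, becomes (13r^2 + 13z^2) · r, so

    ∭_V (∇·F) dV = ∫_0^{2π} ∫_0^{5} ∫_0^{4} (13r^2 + 13z^2) · r dz dr dθ.

Inner (z from 0 to 4): 52r (r^2 + 16/3).
Middle (r from 0 to 5): 34775/3.
Outer (θ from 0 to 2π): 69550π/3.

Therefore ∯_{∂V} F · n dS = 69550π/3.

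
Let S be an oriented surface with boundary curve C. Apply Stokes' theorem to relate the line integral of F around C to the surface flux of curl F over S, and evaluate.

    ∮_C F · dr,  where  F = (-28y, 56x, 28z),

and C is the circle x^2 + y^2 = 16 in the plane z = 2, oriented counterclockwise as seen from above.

Let S be the flat disk x^2 + y^2 ≤ 16 in the plane z = 2, with upward unit normal n̂ = ẑ. By Stokes' theorem,

    ∮_C F · dr = ∬_S (∇ × F) · n̂ dS = ∬_D (curl F)_z dA,

where D is the disk x^2 + y^2 ≤ 16.

Compute the curl of F = (-28y, 56x, 28z):
    (∇ × F)_x = ∂F_z/∂y - ∂F_y/∂z = 0,
    (∇ × F)_y = ∂F_x/∂z - ∂F_z/∂x = 0,
    (∇ × F)_z = ∂F_y/∂x - ∂F_x/∂y = 84.

On z = 2, (curl F)_z = 84.

Convert to polar (x = r cos θ, y = r sin θ, dA = r dr dθ); the integrand becomes 84, so

    ∬_D (curl F)_z dA = ∫_0^{2π} ∫_0^{4} (84) · r dr dθ.

Inner (r from 0 to 4): 672.
Outer (θ from 0 to 2π): 1344π.

Therefore ∮_C F · dr = 1344π.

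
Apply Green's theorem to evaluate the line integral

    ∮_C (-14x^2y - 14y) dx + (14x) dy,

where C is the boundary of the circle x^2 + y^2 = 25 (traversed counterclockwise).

Green's theorem converts the closed line integral into a double integral over the enclosed region D:

    ∮_C P dx + Q dy = ∬_D (∂Q/∂x - ∂P/∂y) dA.

Here P = -14x^2y - 14y, Q = 14x, so

    ∂Q/∂x = 14,    ∂P/∂y = -14x^2 - 14,
    ∂Q/∂x - ∂P/∂y = 14x^2 + 28.

D is the region x^2 + y^2 ≤ 25. Evaluating the double integral:

In polar coordinates (x = r cos θ, y = r sin θ, dA = r dr dθ) the integrand becomes 14r^2cos(θ)^2 + 28, so

    ∬_D (14x^2 + 28) dA = ∫_0^{2π} ∫_0^{5} (14r^2cos(θ)^2 + 28) · r dr dθ.

Inner (r from 0 to 5): 4375cos(θ)^2/2 + 350.
Outer (θ from 0 to 2π): 5775π/2.

Therefore ∮_C P dx + Q dy = 5775π/2.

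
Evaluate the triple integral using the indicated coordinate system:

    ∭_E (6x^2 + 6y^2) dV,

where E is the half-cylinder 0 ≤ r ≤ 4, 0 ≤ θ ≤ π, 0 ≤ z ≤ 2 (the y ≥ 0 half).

In cylindrical coordinates, x = r cos(θ), y = r sin(θ), z = z, and dV = r dr dθ dz.

The integrand becomes 6r^2, so

    ∭_E (6x^2 + 6y^2) dV = ∫_{0}^{π} ∫_{0}^{4} ∫_{0}^{2} (6r^2) · r dz dr dθ.

Inner (z): 12r^3.
Middle (r from 0 to 4): 768.
Outer (θ): 768π.

Therefore the triple integral equals 768π.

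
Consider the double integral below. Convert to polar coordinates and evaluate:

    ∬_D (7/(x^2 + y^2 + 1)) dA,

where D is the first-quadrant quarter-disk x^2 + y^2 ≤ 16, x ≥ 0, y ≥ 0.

The region D is 0 ≤ r ≤ 4, 0 ≤ θ ≤ π/2 in polar coordinates, where x = r cos(θ), y = r sin(θ), and dA = r dr dθ.

Under the substitution, the integrand becomes 7/(r^2 + 1), so

    ∬_D (7/(x^2 + y^2 + 1)) dA = ∫_{0}^{π/2} ∫_{0}^{4} (7/(r^2 + 1)) · r dr dθ.

Inner integral (in r): ∫_{0}^{4} (7/(r^2 + 1)) · r dr = 7log(17)/2.

Outer integral (in θ): ∫_{0}^{π/2} (7log(17)/2) dθ = 7π log(17)/4.

Therefore ∬_D (7/(x^2 + y^2 + 1)) dA = 7π log(17)/4.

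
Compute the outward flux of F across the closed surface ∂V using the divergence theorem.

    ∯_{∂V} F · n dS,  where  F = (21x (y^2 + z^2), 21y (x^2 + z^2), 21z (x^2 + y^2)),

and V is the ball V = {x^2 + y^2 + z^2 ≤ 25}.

By the divergence theorem,

    ∯_{∂V} F · n dS = ∭_V (∇ · F) dV.

Compute the divergence:
    ∇ · F = ∂F_x/∂x + ∂F_y/∂y + ∂F_z/∂z = 21y^2 + 21z^2 + 21x^2 + 21z^2 + 21x^2 + 21y^2 = 42x^2 + 42y^2 + 42z^2.

In spherical coordinates, x = ρ sin(φ) cos(θ), y = ρ sin(φ) sin(θ), z = ρ cos(φ), dV = ρ^2 sin(φ) dρ dφ dθ, with 0 ≤ ρ ≤ 5, 0 ≤ φ ≤ π, 0 ≤ θ ≤ 2π.

The integrand, after substitution and multiplying by the volume element, becomes (42ρ^2) · ρ^2 sin(φ), so

    ∭_V (∇·F) dV = ∫_0^{2π} ∫_0^{π} ∫_0^{5} (42ρ^2) · ρ^2 sin(φ) dρ dφ dθ.

Inner (ρ from 0 to 5): 26250sin(φ).
Middle (φ from 0 to π): 52500.
Outer (θ from 0 to 2π): 105000π.

Therefore ∯_{∂V} F · n dS = 105000π.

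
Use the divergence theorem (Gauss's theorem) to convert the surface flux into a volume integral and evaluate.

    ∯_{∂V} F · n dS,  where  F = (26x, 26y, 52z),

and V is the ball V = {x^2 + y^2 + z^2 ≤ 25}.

By the divergence theorem,

    ∯_{∂V} F · n dS = ∭_V (∇ · F) dV.

Compute the divergence:
    ∇ · F = ∂F_x/∂x + ∂F_y/∂y + ∂F_z/∂z = 26 + 26 + 52 = 104.

In spherical coordinates, x = ρ sin(φ) cos(θ), y = ρ sin(φ) sin(θ), z = ρ cos(φ), dV = ρ^2 sin(φ) dρ dφ dθ, with 0 ≤ ρ ≤ 5, 0 ≤ φ ≤ π, 0 ≤ θ ≤ 2π.

The integrand, after substitution and multiplying by the volume element, becomes (104) · ρ^2 sin(φ), so

    ∭_V (∇·F) dV = ∫_0^{2π} ∫_0^{π} ∫_0^{5} (104) · ρ^2 sin(φ) dρ dφ dθ.

Inner (ρ from 0 to 5): 13000sin(φ)/3.
Middle (φ from 0 to π): 26000/3.
Outer (θ from 0 to 2π): 52000π/3.

Therefore ∯_{∂V} F · n dS = 52000π/3.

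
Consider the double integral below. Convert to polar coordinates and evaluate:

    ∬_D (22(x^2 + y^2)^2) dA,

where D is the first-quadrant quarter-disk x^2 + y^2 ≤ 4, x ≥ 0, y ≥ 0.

The region D is 0 ≤ r ≤ 2, 0 ≤ θ ≤ π/2 in polar coordinates, where x = r cos(θ), y = r sin(θ), and dA = r dr dθ.

Under the substitution, the integrand becomes 22r^4, so

    ∬_D (22(x^2 + y^2)^2) dA = ∫_{0}^{π/2} ∫_{0}^{2} (22r^4) · r dr dθ.

Inner integral (in r): ∫_{0}^{2} (22r^4) · r dr = 704/3.

Outer integral (in θ): ∫_{0}^{π/2} (704/3) dθ = 352π/3.

Therefore ∬_D (22(x^2 + y^2)^2) dA = 352π/3.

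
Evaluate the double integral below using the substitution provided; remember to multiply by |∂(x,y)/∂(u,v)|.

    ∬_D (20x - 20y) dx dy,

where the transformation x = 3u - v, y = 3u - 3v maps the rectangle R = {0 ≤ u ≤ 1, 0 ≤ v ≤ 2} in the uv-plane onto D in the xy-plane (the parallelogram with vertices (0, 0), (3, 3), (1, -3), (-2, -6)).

Compute the Jacobian determinant of (x, y) with respect to (u, v):

    ∂(x,y)/∂(u,v) = | 3  -1 | = (3)(-3) - (-1)(3) = -6.
                   | 3  -3 |

Its absolute value is |J| = 6 (the area scaling factor).

Substituting x = 3u - v, y = 3u - 3v into the integrand,

    20x - 20y → 40v,

so the integral becomes

    ∬_R (40v) · |J| du dv = ∫_0^1 ∫_0^2 (240v) dv du.

Inner (v): 480.
Outer (u): 480.

Therefore ∬_D (20x - 20y) dx dy = 480.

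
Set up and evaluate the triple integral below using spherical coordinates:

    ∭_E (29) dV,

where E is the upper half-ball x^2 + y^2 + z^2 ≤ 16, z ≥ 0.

In spherical coordinates, x = ρ sin(φ) cos(θ), y = ρ sin(φ) sin(θ), z = ρ cos(φ), and dV = ρ^2 sin(φ) dρ dφ dθ.

The integrand becomes 29, so

    ∭_E (29) dV = ∫_{0}^{2π} ∫_{0}^{π/2} ∫_{0}^{4} (29) · ρ^2 sin(φ) dρ dφ dθ.

Inner (ρ): 1856sin(φ)/3.
Middle (φ): 1856/3.
Outer (θ): 3712π/3.

Therefore the triple integral equals 3712π/3.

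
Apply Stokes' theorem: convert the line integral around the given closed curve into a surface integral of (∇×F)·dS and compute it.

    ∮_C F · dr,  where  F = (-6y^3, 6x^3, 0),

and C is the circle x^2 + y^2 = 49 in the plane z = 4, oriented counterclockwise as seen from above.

Let S be the flat disk x^2 + y^2 ≤ 49 in the plane z = 4, with upward unit normal n̂ = ẑ. By Stokes' theorem,

    ∮_C F · dr = ∬_S (∇ × F) · n̂ dS = ∬_D (curl F)_z dA,

where D is the disk x^2 + y^2 ≤ 49.

Compute the curl of F = (-6y^3, 6x^3, 0):
    (∇ × F)_x = ∂F_z/∂y - ∂F_y/∂z = 0,
    (∇ × F)_y = ∂F_x/∂z - ∂F_z/∂x = 0,
    (∇ × F)_z = ∂F_y/∂x - ∂F_x/∂y = 18x^2 + 18y^2.

On z = 4, (curl F)_z = 18x^2 + 18y^2.

Convert to polar (x = r cos θ, y = r sin θ, dA = r dr dθ); the integrand becomes 18r^2, so

    ∬_D (curl F)_z dA = ∫_0^{2π} ∫_0^{7} (18r^2) · r dr dθ.

Inner (r from 0 to 7): 21609/2.
Outer (θ from 0 to 2π): 21609π.

Therefore ∮_C F · dr = 21609π.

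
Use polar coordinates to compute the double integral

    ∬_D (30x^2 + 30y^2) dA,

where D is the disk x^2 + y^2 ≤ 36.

The region D is 0 ≤ r ≤ 6, 0 ≤ θ ≤ 2π in polar coordinates, where x = r cos(θ), y = r sin(θ), and dA = r dr dθ.

Under the substitution, the integrand becomes 30r^2, so

    ∬_D (30x^2 + 30y^2) dA = ∫_{0}^{2π} ∫_{0}^{6} (30r^2) · r dr dθ.

Inner integral (in r): ∫_{0}^{6} (30r^2) · r dr = 9720.

Outer integral (in θ): ∫_{0}^{2π} (9720) dθ = 19440π.

Therefore ∬_D (30x^2 + 30y^2) dA = 19440π.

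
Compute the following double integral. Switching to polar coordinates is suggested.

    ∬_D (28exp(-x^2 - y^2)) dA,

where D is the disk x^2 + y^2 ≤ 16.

The region D is 0 ≤ r ≤ 4, 0 ≤ θ ≤ 2π in polar coordinates, where x = r cos(θ), y = r sin(θ), and dA = r dr dθ.

Under the substitution, the integrand becomes 28exp(-r^2), so

    ∬_D (28exp(-x^2 - y^2)) dA = ∫_{0}^{2π} ∫_{0}^{4} (28exp(-r^2)) · r dr dθ.

Inner integral (in r): ∫_{0}^{4} (28exp(-r^2)) · r dr = 14 - 14exp(-16).

Outer integral (in θ): ∫_{0}^{2π} (14 - 14exp(-16)) dθ = -28π exp(-16) + 28π.

Therefore ∬_D (28exp(-x^2 - y^2)) dA = -28π exp(-16) + 28π.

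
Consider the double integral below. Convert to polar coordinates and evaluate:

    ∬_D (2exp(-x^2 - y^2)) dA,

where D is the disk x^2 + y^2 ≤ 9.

The region D is 0 ≤ r ≤ 3, 0 ≤ θ ≤ 2π in polar coordinates, where x = r cos(θ), y = r sin(θ), and dA = r dr dθ.

Under the substitution, the integrand becomes 2exp(-r^2), so

    ∬_D (2exp(-x^2 - y^2)) dA = ∫_{0}^{2π} ∫_{0}^{3} (2exp(-r^2)) · r dr dθ.

Inner integral (in r): ∫_{0}^{3} (2exp(-r^2)) · r dr = 1 - exp(-9).

Outer integral (in θ): ∫_{0}^{2π} (1 - exp(-9)) dθ = -2π exp(-9) + 2π.

Therefore ∬_D (2exp(-x^2 - y^2)) dA = -2π exp(-9) + 2π.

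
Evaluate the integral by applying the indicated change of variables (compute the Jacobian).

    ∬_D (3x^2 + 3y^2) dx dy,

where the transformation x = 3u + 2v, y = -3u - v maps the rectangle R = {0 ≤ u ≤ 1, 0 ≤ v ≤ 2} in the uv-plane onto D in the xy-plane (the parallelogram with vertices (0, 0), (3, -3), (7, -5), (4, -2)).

Compute the Jacobian determinant of (x, y) with respect to (u, v):

    ∂(x,y)/∂(u,v) = | 3  2 | = (3)(-1) - (2)(-3) = 3.
                   | -3  -1 |

Its absolute value is |J| = 3 (the area scaling factor).

Substituting x = 3u + 2v, y = -3u - v into the integrand,

    3x^2 + 3y^2 → 54u^2 + 54u v + 15v^2,

so the integral becomes

    ∬_R (54u^2 + 54u v + 15v^2) · |J| du dv = ∫_0^1 ∫_0^2 (162u^2 + 162u v + 45v^2) dv du.

Inner (v): 324u^2 + 324u + 120.
Outer (u): 390.

Therefore ∬_D (3x^2 + 3y^2) dx dy = 390.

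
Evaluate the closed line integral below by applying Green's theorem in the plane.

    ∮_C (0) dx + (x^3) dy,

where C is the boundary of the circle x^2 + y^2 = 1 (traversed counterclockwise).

Green's theorem converts the closed line integral into a double integral over the enclosed region D:

    ∮_C P dx + Q dy = ∬_D (∂Q/∂x - ∂P/∂y) dA.

Here P = 0, Q = x^3, so

    ∂Q/∂x = 3x^2,    ∂P/∂y = 0,
    ∂Q/∂x - ∂P/∂y = 3x^2.

D is the region x^2 + y^2 ≤ 1. Evaluating the double integral:

In polar coordinates (x = r cos θ, y = r sin θ, dA = r dr dθ) the integrand becomes 3r^2cos(θ)^2, so

    ∬_D (3x^2) dA = ∫_0^{2π} ∫_0^{1} (3r^2cos(θ)^2) · r dr dθ.

Inner (r from 0 to 1): 3cos(θ)^2/4.
Outer (θ from 0 to 2π): 3π/4.

Therefore ∮_C P dx + Q dy = 3π/4.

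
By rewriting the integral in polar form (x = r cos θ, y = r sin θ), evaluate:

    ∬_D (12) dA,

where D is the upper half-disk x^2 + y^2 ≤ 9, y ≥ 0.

The region D is 0 ≤ r ≤ 3, 0 ≤ θ ≤ π in polar coordinates, where x = r cos(θ), y = r sin(θ), and dA = r dr dθ.

Under the substitution, the integrand becomes 12, so

    ∬_D (12) dA = ∫_{0}^{π} ∫_{0}^{3} (12) · r dr dθ.

Inner integral (in r): ∫_{0}^{3} (12) · r dr = 54.

Outer integral (in θ): ∫_{0}^{π} (54) dθ = 54π.

Therefore ∬_D (12) dA = 54π.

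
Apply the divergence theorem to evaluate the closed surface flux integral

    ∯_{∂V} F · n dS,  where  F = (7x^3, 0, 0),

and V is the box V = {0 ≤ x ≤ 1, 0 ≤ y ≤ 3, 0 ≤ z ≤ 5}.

By the divergence theorem,

    ∯_{∂V} F · n dS = ∭_V (∇ · F) dV.

Compute the divergence:
    ∇ · F = ∂F_x/∂x + ∂F_y/∂y + ∂F_z/∂z = 21x^2 + 0 + 0 = 21x^2.

V is a rectangular box, so dV = dx dy dz with 0 ≤ x ≤ 1, 0 ≤ y ≤ 3, 0 ≤ z ≤ 5.

Integrate (21x^2) over V as an iterated integral:

    ∭_V (∇·F) dV = ∫_0^{1} ∫_0^{3} ∫_0^{5} (21x^2) dz dy dx.

Inner (z from 0 to 5): 105x^2.
Middle (y from 0 to 3): 315x^2.
Outer (x from 0 to 1): 105.

Therefore ∯_{∂V} F · n dS = 105.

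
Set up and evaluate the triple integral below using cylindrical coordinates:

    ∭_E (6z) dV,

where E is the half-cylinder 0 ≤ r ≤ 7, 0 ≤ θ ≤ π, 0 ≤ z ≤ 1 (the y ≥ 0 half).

In cylindrical coordinates, x = r cos(θ), y = r sin(θ), z = z, and dV = r dr dθ dz.

The integrand becomes 6z, so

    ∭_E (6z) dV = ∫_{0}^{π} ∫_{0}^{7} ∫_{0}^{1} (6z) · r dz dr dθ.

Inner (z): 3r.
Middle (r from 0 to 7): 147/2.
Outer (θ): 147π/2.

Therefore the triple integral equals 147π/2.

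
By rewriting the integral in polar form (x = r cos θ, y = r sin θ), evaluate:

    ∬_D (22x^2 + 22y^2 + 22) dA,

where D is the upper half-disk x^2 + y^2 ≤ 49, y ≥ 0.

The region D is 0 ≤ r ≤ 7, 0 ≤ θ ≤ π in polar coordinates, where x = r cos(θ), y = r sin(θ), and dA = r dr dθ.

Under the substitution, the integrand becomes 22r^2 + 22, so

    ∬_D (22x^2 + 22y^2 + 22) dA = ∫_{0}^{π} ∫_{0}^{7} (22r^2 + 22) · r dr dθ.

Inner integral (in r): ∫_{0}^{7} (22r^2 + 22) · r dr = 27489/2.

Outer integral (in θ): ∫_{0}^{π} (27489/2) dθ = 27489π/2.

Therefore ∬_D (22x^2 + 22y^2 + 22) dA = 27489π/2.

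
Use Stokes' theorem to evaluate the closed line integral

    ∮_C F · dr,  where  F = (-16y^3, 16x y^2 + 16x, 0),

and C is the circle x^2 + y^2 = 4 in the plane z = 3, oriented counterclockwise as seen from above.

Let S be the flat disk x^2 + y^2 ≤ 4 in the plane z = 3, with upward unit normal n̂ = ẑ. By Stokes' theorem,

    ∮_C F · dr = ∬_S (∇ × F) · n̂ dS = ∬_D (curl F)_z dA,

where D is the disk x^2 + y^2 ≤ 4.

Compute the curl of F = (-16y^3, 16x y^2 + 16x, 0):
    (∇ × F)_x = ∂F_z/∂y - ∂F_y/∂z = 0,
    (∇ × F)_y = ∂F_x/∂z - ∂F_z/∂x = 0,
    (∇ × F)_z = ∂F_y/∂x - ∂F_x/∂y = 64y^2 + 16.

On z = 3, (curl F)_z = 64y^2 + 16.

Convert to polar (x = r cos θ, y = r sin θ, dA = r dr dθ); the integrand becomes 64r^2sin(θ)^2 + 16, so

    ∬_D (curl F)_z dA = ∫_0^{2π} ∫_0^{2} (64r^2sin(θ)^2 + 16) · r dr dθ.

Inner (r from 0 to 2): 256sin(θ)^2 + 32.
Outer (θ from 0 to 2π): 320π.

Therefore ∮_C F · dr = 320π.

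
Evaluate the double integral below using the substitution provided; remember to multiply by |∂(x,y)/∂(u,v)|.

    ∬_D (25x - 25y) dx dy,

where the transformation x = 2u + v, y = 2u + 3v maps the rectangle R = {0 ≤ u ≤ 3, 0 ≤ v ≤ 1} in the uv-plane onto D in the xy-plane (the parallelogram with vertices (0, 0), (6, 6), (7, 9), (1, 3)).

Compute the Jacobian determinant of (x, y) with respect to (u, v):

    ∂(x,y)/∂(u,v) = | 2  1 | = (2)(3) - (1)(2) = 4.
                   | 2  3 |

Its absolute value is |J| = 4 (the area scaling factor).

Substituting x = 2u + v, y = 2u + 3v into the integrand,

    25x - 25y → -50v,

so the integral becomes

    ∬_R (-50v) · |J| du dv = ∫_0^3 ∫_0^1 (-200v) dv du.

Inner (v): -100.
Outer (u): -300.

Therefore ∬_D (25x - 25y) dx dy = -300.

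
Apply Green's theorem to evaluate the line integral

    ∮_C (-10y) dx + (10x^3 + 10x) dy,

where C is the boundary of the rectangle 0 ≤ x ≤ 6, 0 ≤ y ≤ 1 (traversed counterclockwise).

Green's theorem converts the closed line integral into a double integral over the enclosed region D:

    ∮_C P dx + Q dy = ∬_D (∂Q/∂x - ∂P/∂y) dA.

Here P = -10y, Q = 10x^3 + 10x, so

    ∂Q/∂x = 30x^2 + 10,    ∂P/∂y = -10,
    ∂Q/∂x - ∂P/∂y = 30x^2 + 20.

D is the region 0 ≤ x ≤ 6, 0 ≤ y ≤ 1. Evaluating the double integral:

    ∬_D (30x^2 + 20) dA = ∫_0^{6} ∫_0^{1} (30x^2 + 20) dy dx.

Inner (y from 0 to 1): 30x^2 + 20.
Outer (x from 0 to 6): 2280.

Therefore ∮_C P dx + Q dy = 2280.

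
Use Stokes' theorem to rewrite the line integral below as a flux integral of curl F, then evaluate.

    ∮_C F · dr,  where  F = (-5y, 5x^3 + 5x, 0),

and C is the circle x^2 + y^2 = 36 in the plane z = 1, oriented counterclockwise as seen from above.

Let S be the flat disk x^2 + y^2 ≤ 36 in the plane z = 1, with upward unit normal n̂ = ẑ. By Stokes' theorem,

    ∮_C F · dr = ∬_S (∇ × F) · n̂ dS = ∬_D (curl F)_z dA,

where D is the disk x^2 + y^2 ≤ 36.

Compute the curl of F = (-5y, 5x^3 + 5x, 0):
    (∇ × F)_x = ∂F_z/∂y - ∂F_y/∂z = 0,
    (∇ × F)_y = ∂F_x/∂z - ∂F_z/∂x = 0,
    (∇ × F)_z = ∂F_y/∂x - ∂F_x/∂y = 15x^2 + 10.

On z = 1, (curl F)_z = 15x^2 + 10.

Convert to polar (x = r cos θ, y = r sin θ, dA = r dr dθ); the integrand becomes 15r^2cos(θ)^2 + 10, so

    ∬_D (curl F)_z dA = ∫_0^{2π} ∫_0^{6} (15r^2cos(θ)^2 + 10) · r dr dθ.

Inner (r from 0 to 6): 4860cos(θ)^2 + 180.
Outer (θ from 0 to 2π): 5220π.

Therefore ∮_C F · dr = 5220π.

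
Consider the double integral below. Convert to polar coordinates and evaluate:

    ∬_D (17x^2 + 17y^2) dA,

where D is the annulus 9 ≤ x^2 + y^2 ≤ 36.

The region D is 3 ≤ r ≤ 6, 0 ≤ θ ≤ 2π in polar coordinates, where x = r cos(θ), y = r sin(θ), and dA = r dr dθ.

Under the substitution, the integrand becomes 17r^2, so

    ∬_D (17x^2 + 17y^2) dA = ∫_{0}^{2π} ∫_{3}^{6} (17r^2) · r dr dθ.

Inner integral (in r): ∫_{3}^{6} (17r^2) · r dr = 20655/4.

Outer integral (in θ): ∫_{0}^{2π} (20655/4) dθ = 20655π/2.

Therefore ∬_D (17x^2 + 17y^2) dA = 20655π/2.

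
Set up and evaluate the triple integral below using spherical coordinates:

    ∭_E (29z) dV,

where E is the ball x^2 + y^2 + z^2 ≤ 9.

In spherical coordinates, x = ρ sin(φ) cos(θ), y = ρ sin(φ) sin(θ), z = ρ cos(φ), and dV = ρ^2 sin(φ) dρ dφ dθ.

The integrand becomes 29ρ cos(φ), so

    ∭_E (29z) dV = ∫_{0}^{2π} ∫_{0}^{π} ∫_{0}^{3} (29ρ cos(φ)) · ρ^2 sin(φ) dρ dφ dθ.

Inner (ρ): 2349sin(2φ)/8.
Middle (φ): 0.
Outer (θ): 0.

Therefore the triple integral equals 0.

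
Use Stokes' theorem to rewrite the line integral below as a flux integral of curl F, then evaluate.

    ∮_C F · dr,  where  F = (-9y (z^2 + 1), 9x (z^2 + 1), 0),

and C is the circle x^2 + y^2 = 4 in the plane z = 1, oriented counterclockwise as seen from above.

Let S be the flat disk x^2 + y^2 ≤ 4 in the plane z = 1, with upward unit normal n̂ = ẑ. By Stokes' theorem,

    ∮_C F · dr = ∬_S (∇ × F) · n̂ dS = ∬_D (curl F)_z dA,

where D is the disk x^2 + y^2 ≤ 4.

Compute the curl of F = (-9y (z^2 + 1), 9x (z^2 + 1), 0):
    (∇ × F)_x = ∂F_z/∂y - ∂F_y/∂z = -18x z,
    (∇ × F)_y = ∂F_x/∂z - ∂F_z/∂x = -18y z,
    (∇ × F)_z = ∂F_y/∂x - ∂F_x/∂y = 18z^2 + 18.

On z = 1, (curl F)_z = 36.

Convert to polar (x = r cos θ, y = r sin θ, dA = r dr dθ); the integrand becomes 36, so

    ∬_D (curl F)_z dA = ∫_0^{2π} ∫_0^{2} (36) · r dr dθ.

Inner (r from 0 to 2): 72.
Outer (θ from 0 to 2π): 144π.

Therefore ∮_C F · dr = 144π.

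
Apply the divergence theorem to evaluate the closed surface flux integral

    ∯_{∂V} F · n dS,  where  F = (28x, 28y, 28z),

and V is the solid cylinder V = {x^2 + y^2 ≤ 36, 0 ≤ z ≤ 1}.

By the divergence theorem,

    ∯_{∂V} F · n dS = ∭_V (∇ · F) dV.

Compute the divergence:
    ∇ · F = ∂F_x/∂x + ∂F_y/∂y + ∂F_z/∂z = 28 + 28 + 28 = 84.

In cylindrical coordinates, x = r cos(θ), y = r sin(θ), z = z, dV = r dr dθ dz, with 0 ≤ r ≤ 6, 0 ≤ θ ≤ 2π, 0 ≤ z ≤ 1.

The integrand, after substitution and multiplying by the volume element, becomes (84) · r, so

    ∭_V (∇·F) dV = ∫_0^{2π} ∫_0^{6} ∫_0^{1} (84) · r dz dr dθ.

Inner (z from 0 to 1): 84r.
Middle (r from 0 to 6): 1512.
Outer (θ from 0 to 2π): 3024π.

Therefore ∯_{∂V} F · n dS = 3024π.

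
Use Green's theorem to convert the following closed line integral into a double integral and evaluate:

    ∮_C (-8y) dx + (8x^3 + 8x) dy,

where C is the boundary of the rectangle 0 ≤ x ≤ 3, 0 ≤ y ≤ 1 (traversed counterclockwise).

Green's theorem converts the closed line integral into a double integral over the enclosed region D:

    ∮_C P dx + Q dy = ∬_D (∂Q/∂x - ∂P/∂y) dA.

Here P = -8y, Q = 8x^3 + 8x, so

    ∂Q/∂x = 24x^2 + 8,    ∂P/∂y = -8,
    ∂Q/∂x - ∂P/∂y = 24x^2 + 16.

D is the region 0 ≤ x ≤ 3, 0 ≤ y ≤ 1. Evaluating the double integral:

    ∬_D (24x^2 + 16) dA = ∫_0^{3} ∫_0^{1} (24x^2 + 16) dy dx.

Inner (y from 0 to 1): 24x^2 + 16.
Outer (x from 0 to 3): 264.

Therefore ∮_C P dx + Q dy = 264.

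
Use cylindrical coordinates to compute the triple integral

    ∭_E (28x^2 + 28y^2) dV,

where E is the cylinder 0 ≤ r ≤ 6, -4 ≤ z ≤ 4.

In cylindrical coordinates, x = r cos(θ), y = r sin(θ), z = z, and dV = r dr dθ dz.

The integrand becomes 28r^2, so

    ∭_E (28x^2 + 28y^2) dV = ∫_{0}^{2π} ∫_{0}^{6} ∫_{-4}^{4} (28r^2) · r dz dr dθ.

Inner (z): 224r^3.
Middle (r from 0 to 6): 72576.
Outer (θ): 145152π.

Therefore the triple integral equals 145152π.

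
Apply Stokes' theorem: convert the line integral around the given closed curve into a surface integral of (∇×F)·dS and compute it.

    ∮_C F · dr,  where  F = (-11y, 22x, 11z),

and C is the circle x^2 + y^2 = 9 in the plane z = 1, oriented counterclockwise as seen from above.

Let S be the flat disk x^2 + y^2 ≤ 9 in the plane z = 1, with upward unit normal n̂ = ẑ. By Stokes' theorem,

    ∮_C F · dr = ∬_S (∇ × F) · n̂ dS = ∬_D (curl F)_z dA,

where D is the disk x^2 + y^2 ≤ 9.

Compute the curl of F = (-11y, 22x, 11z):
    (∇ × F)_x = ∂F_z/∂y - ∂F_y/∂z = 0,
    (∇ × F)_y = ∂F_x/∂z - ∂F_z/∂x = 0,
    (∇ × F)_z = ∂F_y/∂x - ∂F_x/∂y = 33.

On z = 1, (curl F)_z = 33.

Convert to polar (x = r cos θ, y = r sin θ, dA = r dr dθ); the integrand becomes 33, so

    ∬_D (curl F)_z dA = ∫_0^{2π} ∫_0^{3} (33) · r dr dθ.

Inner (r from 0 to 3): 297/2.
Outer (θ from 0 to 2π): 297π.

Therefore ∮_C F · dr = 297π.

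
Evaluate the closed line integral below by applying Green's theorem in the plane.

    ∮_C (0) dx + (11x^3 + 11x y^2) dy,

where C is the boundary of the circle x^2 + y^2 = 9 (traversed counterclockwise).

Green's theorem converts the closed line integral into a double integral over the enclosed region D:

    ∮_C P dx + Q dy = ∬_D (∂Q/∂x - ∂P/∂y) dA.

Here P = 0, Q = 11x^3 + 11x y^2, so

    ∂Q/∂x = 33x^2 + 11y^2,    ∂P/∂y = 0,
    ∂Q/∂x - ∂P/∂y = 33x^2 + 11y^2.

D is the region x^2 + y^2 ≤ 9. Evaluating the double integral:

In polar coordinates (x = r cos θ, y = r sin θ, dA = r dr dθ) the integrand becomes 11r^2(cos(2θ) + 2), so

    ∬_D (33x^2 + 11y^2) dA = ∫_0^{2π} ∫_0^{3} (11r^2(cos(2θ) + 2)) · r dr dθ.

Inner (r from 0 to 3): 891cos(2θ)/4 + 891/2.
Outer (θ from 0 to 2π): 891π.

Therefore ∮_C P dx + Q dy = 891π.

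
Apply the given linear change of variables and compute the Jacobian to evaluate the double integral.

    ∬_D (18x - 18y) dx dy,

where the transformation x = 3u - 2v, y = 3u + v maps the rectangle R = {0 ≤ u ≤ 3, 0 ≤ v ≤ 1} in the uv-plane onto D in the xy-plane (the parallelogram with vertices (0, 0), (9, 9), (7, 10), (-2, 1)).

Compute the Jacobian determinant of (x, y) with respect to (u, v):

    ∂(x,y)/∂(u,v) = | 3  -2 | = (3)(1) - (-2)(3) = 9.
                   | 3  1 |

Its absolute value is |J| = 9 (the area scaling factor).

Substituting x = 3u - 2v, y = 3u + v into the integrand,

    18x - 18y → -54v,

so the integral becomes

    ∬_R (-54v) · |J| du dv = ∫_0^3 ∫_0^1 (-486v) dv du.

Inner (v): -243.
Outer (u): -729.

Therefore ∬_D (18x - 18y) dx dy = -729.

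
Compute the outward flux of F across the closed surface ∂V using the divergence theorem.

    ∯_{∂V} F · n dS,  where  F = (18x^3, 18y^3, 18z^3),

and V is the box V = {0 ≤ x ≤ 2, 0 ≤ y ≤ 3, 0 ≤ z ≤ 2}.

By the divergence theorem,

    ∯_{∂V} F · n dS = ∭_V (∇ · F) dV.

Compute the divergence:
    ∇ · F = ∂F_x/∂x + ∂F_y/∂y + ∂F_z/∂z = 54x^2 + 54y^2 + 54z^2.

V is a rectangular box, so dV = dx dy dz with 0 ≤ x ≤ 2, 0 ≤ y ≤ 3, 0 ≤ z ≤ 2.

Integrate (54x^2 + 54y^2 + 54z^2) over V as an iterated integral:

    ∭_V (∇·F) dV = ∫_0^{2} ∫_0^{3} ∫_0^{2} (54x^2 + 54y^2 + 54z^2) dz dy dx.

Inner (z from 0 to 2): 108x^2 + 108y^2 + 144.
Middle (y from 0 to 3): 324x^2 + 1404.
Outer (x from 0 to 2): 3672.

Therefore ∯_{∂V} F · n dS = 3672.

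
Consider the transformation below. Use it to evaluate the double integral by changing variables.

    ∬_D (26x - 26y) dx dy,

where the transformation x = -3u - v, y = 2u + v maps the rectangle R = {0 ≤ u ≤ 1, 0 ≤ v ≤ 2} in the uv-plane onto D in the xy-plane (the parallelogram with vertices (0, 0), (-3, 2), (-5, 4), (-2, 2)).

Compute the Jacobian determinant of (x, y) with respect to (u, v):

    ∂(x,y)/∂(u,v) = | -3  -1 | = (-3)(1) - (-1)(2) = -1.
                   | 2  1 |

Its absolute value is |J| = 1 (the area scaling factor).

Substituting x = -3u - v, y = 2u + v into the integrand,

    26x - 26y → -130u - 52v,

so the integral becomes

    ∬_R (-130u - 52v) · |J| du dv = ∫_0^1 ∫_0^2 (-130u - 52v) dv du.

Inner (v): -260u - 104.
Outer (u): -234.

Therefore ∬_D (26x - 26y) dx dy = -234.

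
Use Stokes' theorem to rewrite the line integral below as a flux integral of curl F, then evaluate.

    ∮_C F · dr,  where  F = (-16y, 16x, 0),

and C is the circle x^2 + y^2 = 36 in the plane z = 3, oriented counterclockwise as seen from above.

Let S be the flat disk x^2 + y^2 ≤ 36 in the plane z = 3, with upward unit normal n̂ = ẑ. By Stokes' theorem,

    ∮_C F · dr = ∬_S (∇ × F) · n̂ dS = ∬_D (curl F)_z dA,

where D is the disk x^2 + y^2 ≤ 36.

Compute the curl of F = (-16y, 16x, 0):
    (∇ × F)_x = ∂F_z/∂y - ∂F_y/∂z = 0,
    (∇ × F)_y = ∂F_x/∂z - ∂F_z/∂x = 0,
    (∇ × F)_z = ∂F_y/∂x - ∂F_x/∂y = 32.

On z = 3, (curl F)_z = 32.

Convert to polar (x = r cos θ, y = r sin θ, dA = r dr dθ); the integrand becomes 32, so

    ∬_D (curl F)_z dA = ∫_0^{2π} ∫_0^{6} (32) · r dr dθ.

Inner (r from 0 to 6): 576.
Outer (θ from 0 to 2π): 1152π.

Therefore ∮_C F · dr = 1152π.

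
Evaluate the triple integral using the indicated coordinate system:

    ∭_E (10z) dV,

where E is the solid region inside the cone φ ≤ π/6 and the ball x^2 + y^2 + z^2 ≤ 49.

In spherical coordinates, x = ρ sin(φ) cos(θ), y = ρ sin(φ) sin(θ), z = ρ cos(φ), and dV = ρ^2 sin(φ) dρ dφ dθ.

The integrand becomes 10ρ cos(φ), so

    ∭_E (10z) dV = ∫_{0}^{2π} ∫_{0}^{π/6} ∫_{0}^{7} (10ρ cos(φ)) · ρ^2 sin(φ) dρ dφ dθ.

Inner (ρ): 12005sin(2φ)/4.
Middle (φ): 12005/16.
Outer (θ): 12005π/8.

Therefore the triple integral equals 12005π/8.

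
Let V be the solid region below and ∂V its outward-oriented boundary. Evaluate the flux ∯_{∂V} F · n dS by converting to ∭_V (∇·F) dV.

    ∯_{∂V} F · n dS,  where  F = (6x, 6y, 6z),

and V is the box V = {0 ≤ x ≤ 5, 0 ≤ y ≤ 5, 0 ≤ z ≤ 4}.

By the divergence theorem,

    ∯_{∂V} F · n dS = ∭_V (∇ · F) dV.

Compute the divergence:
    ∇ · F = ∂F_x/∂x + ∂F_y/∂y + ∂F_z/∂z = 6 + 6 + 6 = 18.

V is a rectangular box, so dV = dx dy dz with 0 ≤ x ≤ 5, 0 ≤ y ≤ 5, 0 ≤ z ≤ 4.

Integrate (18) over V as an iterated integral:

    ∭_V (∇·F) dV = ∫_0^{5} ∫_0^{5} ∫_0^{4} (18) dz dy dx.

Inner (z from 0 to 4): 72.
Middle (y from 0 to 5): 360.
Outer (x from 0 to 5): 1800.

Therefore ∯_{∂V} F · n dS = 1800.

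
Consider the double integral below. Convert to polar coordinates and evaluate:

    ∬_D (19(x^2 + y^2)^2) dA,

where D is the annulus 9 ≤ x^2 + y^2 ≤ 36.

The region D is 3 ≤ r ≤ 6, 0 ≤ θ ≤ 2π in polar coordinates, where x = r cos(θ), y = r sin(θ), and dA = r dr dθ.

Under the substitution, the integrand becomes 19r^4, so

    ∬_D (19(x^2 + y^2)^2) dA = ∫_{0}^{2π} ∫_{3}^{6} (19r^4) · r dr dθ.

Inner integral (in r): ∫_{3}^{6} (19r^4) · r dr = 290871/2.

Outer integral (in θ): ∫_{0}^{2π} (290871/2) dθ = 290871π.

Therefore ∬_D (19(x^2 + y^2)^2) dA = 290871π.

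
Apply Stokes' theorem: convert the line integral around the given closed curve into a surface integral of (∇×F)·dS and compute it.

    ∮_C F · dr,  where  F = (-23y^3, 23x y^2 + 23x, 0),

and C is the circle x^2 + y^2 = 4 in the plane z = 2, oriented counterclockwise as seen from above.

Let S be the flat disk x^2 + y^2 ≤ 4 in the plane z = 2, with upward unit normal n̂ = ẑ. By Stokes' theorem,

    ∮_C F · dr = ∬_S (∇ × F) · n̂ dS = ∬_D (curl F)_z dA,

where D is the disk x^2 + y^2 ≤ 4.

Compute the curl of F = (-23y^3, 23x y^2 + 23x, 0):
    (∇ × F)_x = ∂F_z/∂y - ∂F_y/∂z = 0,
    (∇ × F)_y = ∂F_x/∂z - ∂F_z/∂x = 0,
    (∇ × F)_z = ∂F_y/∂x - ∂F_x/∂y = 92y^2 + 23.

On z = 2, (curl F)_z = 92y^2 + 23.

Convert to polar (x = r cos θ, y = r sin θ, dA = r dr dθ); the integrand becomes 92r^2sin(θ)^2 + 23, so

    ∬_D (curl F)_z dA = ∫_0^{2π} ∫_0^{2} (92r^2sin(θ)^2 + 23) · r dr dθ.

Inner (r from 0 to 2): 368sin(θ)^2 + 46.
Outer (θ from 0 to 2π): 460π.

Therefore ∮_C F · dr = 460π.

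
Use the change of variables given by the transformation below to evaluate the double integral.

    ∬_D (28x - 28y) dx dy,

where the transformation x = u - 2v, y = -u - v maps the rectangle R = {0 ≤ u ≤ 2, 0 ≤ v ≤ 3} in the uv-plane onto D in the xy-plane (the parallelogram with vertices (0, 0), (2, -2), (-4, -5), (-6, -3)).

Compute the Jacobian determinant of (x, y) with respect to (u, v):

    ∂(x,y)/∂(u,v) = | 1  -2 | = (1)(-1) - (-2)(-1) = -3.
                   | -1  -1 |

Its absolute value is |J| = 3 (the area scaling factor).

Substituting x = u - 2v, y = -u - v into the integrand,

    28x - 28y → 56u - 28v,

so the integral becomes

    ∬_R (56u - 28v) · |J| du dv = ∫_0^2 ∫_0^3 (168u - 84v) dv du.

Inner (v): 504u - 378.
Outer (u): 252.

Therefore ∬_D (28x - 28y) dx dy = 252.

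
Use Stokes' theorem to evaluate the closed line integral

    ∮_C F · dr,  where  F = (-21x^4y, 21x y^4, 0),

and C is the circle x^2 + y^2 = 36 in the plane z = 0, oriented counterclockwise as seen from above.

Let S be the flat disk x^2 + y^2 ≤ 36 in the plane z = 0, with upward unit normal n̂ = ẑ. By Stokes' theorem,

    ∮_C F · dr = ∬_S (∇ × F) · n̂ dS = ∬_D (curl F)_z dA,

where D is the disk x^2 + y^2 ≤ 36.

Compute the curl of F = (-21x^4y, 21x y^4, 0):
    (∇ × F)_x = ∂F_z/∂y - ∂F_y/∂z = 0,
    (∇ × F)_y = ∂F_x/∂z - ∂F_z/∂x = 0,
    (∇ × F)_z = ∂F_y/∂x - ∂F_x/∂y = 21x^4 + 21y^4.

On z = 0, (curl F)_z = 21x^4 + 21y^4.

Convert to polar (x = r cos θ, y = r sin θ, dA = r dr dθ); the integrand becomes 21r^4(sin(θ)^4 + cos(θ)^4), so

    ∬_D (curl F)_z dA = ∫_0^{2π} ∫_0^{6} (21r^4(sin(θ)^4 + cos(θ)^4)) · r dr dθ.

Inner (r from 0 to 6): 163296sin(θ)^4 + 163296cos(θ)^4.
Outer (θ from 0 to 2π): 244944π.

Therefore ∮_C F · dr = 244944π.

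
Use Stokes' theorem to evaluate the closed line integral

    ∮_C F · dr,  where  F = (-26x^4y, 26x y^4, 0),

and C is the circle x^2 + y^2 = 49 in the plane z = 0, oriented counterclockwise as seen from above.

Let S be the flat disk x^2 + y^2 ≤ 49 in the plane z = 0, with upward unit normal n̂ = ẑ. By Stokes' theorem,

    ∮_C F · dr = ∬_S (∇ × F) · n̂ dS = ∬_D (curl F)_z dA,

where D is the disk x^2 + y^2 ≤ 49.

Compute the curl of F = (-26x^4y, 26x y^4, 0):
    (∇ × F)_x = ∂F_z/∂y - ∂F_y/∂z = 0,
    (∇ × F)_y = ∂F_x/∂z - ∂F_z/∂x = 0,
    (∇ × F)_z = ∂F_y/∂x - ∂F_x/∂y = 26x^4 + 26y^4.

On z = 0, (curl F)_z = 26x^4 + 26y^4.

Convert to polar (x = r cos θ, y = r sin θ, dA = r dr dθ); the integrand becomes 26r^4(sin(θ)^4 + cos(θ)^4), so

    ∬_D (curl F)_z dA = ∫_0^{2π} ∫_0^{7} (26r^4(sin(θ)^4 + cos(θ)^4)) · r dr dθ.

Inner (r from 0 to 7): 1529437sin(θ)^4/3 + 1529437cos(θ)^4/3.
Outer (θ from 0 to 2π): 1529437π/2.

Therefore ∮_C F · dr = 1529437π/2.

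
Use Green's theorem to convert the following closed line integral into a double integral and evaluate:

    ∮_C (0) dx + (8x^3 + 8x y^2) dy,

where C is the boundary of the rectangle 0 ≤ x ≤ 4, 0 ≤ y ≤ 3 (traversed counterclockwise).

Green's theorem converts the closed line integral into a double integral over the enclosed region D:

    ∮_C P dx + Q dy = ∬_D (∂Q/∂x - ∂P/∂y) dA.

Here P = 0, Q = 8x^3 + 8x y^2, so

    ∂Q/∂x = 24x^2 + 8y^2,    ∂P/∂y = 0,
    ∂Q/∂x - ∂P/∂y = 24x^2 + 8y^2.

D is the region 0 ≤ x ≤ 4, 0 ≤ y ≤ 3. Evaluating the double integral:

    ∬_D (24x^2 + 8y^2) dA = ∫_0^{4} ∫_0^{3} (24x^2 + 8y^2) dy dx.

Inner (y from 0 to 3): 72x^2 + 72.
Outer (x from 0 to 4): 1824.

Therefore ∮_C P dx + Q dy = 1824.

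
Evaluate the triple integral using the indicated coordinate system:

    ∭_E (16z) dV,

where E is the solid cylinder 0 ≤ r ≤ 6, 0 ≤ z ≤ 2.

In cylindrical coordinates, x = r cos(θ), y = r sin(θ), z = z, and dV = r dr dθ dz.

The integrand becomes 16z, so

    ∭_E (16z) dV = ∫_{0}^{2π} ∫_{0}^{6} ∫_{0}^{2} (16z) · r dz dr dθ.

Inner (z): 32r.
Middle (r from 0 to 6): 576.
Outer (θ): 1152π.

Therefore the triple integral equals 1152π.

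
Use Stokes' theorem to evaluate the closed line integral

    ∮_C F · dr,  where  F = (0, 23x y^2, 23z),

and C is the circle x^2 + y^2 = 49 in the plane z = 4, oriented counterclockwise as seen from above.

Let S be the flat disk x^2 + y^2 ≤ 49 in the plane z = 4, with upward unit normal n̂ = ẑ. By Stokes' theorem,

    ∮_C F · dr = ∬_S (∇ × F) · n̂ dS = ∬_D (curl F)_z dA,

where D is the disk x^2 + y^2 ≤ 49.

Compute the curl of F = (0, 23x y^2, 23z):
    (∇ × F)_x = ∂F_z/∂y - ∂F_y/∂z = 0,
    (∇ × F)_y = ∂F_x/∂z - ∂F_z/∂x = 0,
    (∇ × F)_z = ∂F_y/∂x - ∂F_x/∂y = 23y^2.

On z = 4, (curl F)_z = 23y^2.

Convert to polar (x = r cos θ, y = r sin θ, dA = r dr dθ); the integrand becomes 23r^2sin(θ)^2, so

    ∬_D (curl F)_z dA = ∫_0^{2π} ∫_0^{7} (23r^2sin(θ)^2) · r dr dθ.

Inner (r from 0 to 7): 55223sin(θ)^2/4.
Outer (θ from 0 to 2π): 55223π/4.

Therefore ∮_C F · dr = 55223π/4.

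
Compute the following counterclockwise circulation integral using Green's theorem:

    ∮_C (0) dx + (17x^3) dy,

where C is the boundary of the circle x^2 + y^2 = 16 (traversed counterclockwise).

Green's theorem converts the closed line integral into a double integral over the enclosed region D:

    ∮_C P dx + Q dy = ∬_D (∂Q/∂x - ∂P/∂y) dA.

Here P = 0, Q = 17x^3, so

    ∂Q/∂x = 51x^2,    ∂P/∂y = 0,
    ∂Q/∂x - ∂P/∂y = 51x^2.

D is the region x^2 + y^2 ≤ 16. Evaluating the double integral:

In polar coordinates (x = r cos θ, y = r sin θ, dA = r dr dθ) the integrand becomes 51r^2cos(θ)^2, so

    ∬_D (51x^2) dA = ∫_0^{2π} ∫_0^{4} (51r^2cos(θ)^2) · r dr dθ.

Inner (r from 0 to 4): 3264cos(θ)^2.
Outer (θ from 0 to 2π): 3264π.

Therefore ∮_C P dx + Q dy = 3264π.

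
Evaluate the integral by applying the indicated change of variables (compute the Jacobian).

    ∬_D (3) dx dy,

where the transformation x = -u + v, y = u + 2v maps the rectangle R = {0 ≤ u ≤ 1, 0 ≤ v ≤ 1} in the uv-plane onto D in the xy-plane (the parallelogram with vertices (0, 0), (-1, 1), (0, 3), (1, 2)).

Compute the Jacobian determinant of (x, y) with respect to (u, v):

    ∂(x,y)/∂(u,v) = | -1  1 | = (-1)(2) - (1)(1) = -3.
                   | 1  2 |

Its absolute value is |J| = 3 (the area scaling factor).

Substituting x = -u + v, y = u + 2v into the integrand,

    3 → 3,

so the integral becomes

    ∬_R (3) · |J| du dv = ∫_0^1 ∫_0^1 (9) dv du.

Inner (v): 9.
Outer (u): 9.

Therefore ∬_D (3) dx dy = 9.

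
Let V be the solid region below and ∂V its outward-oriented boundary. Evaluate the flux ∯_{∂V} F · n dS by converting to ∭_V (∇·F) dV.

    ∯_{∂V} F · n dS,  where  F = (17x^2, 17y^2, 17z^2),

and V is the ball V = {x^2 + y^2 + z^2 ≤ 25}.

By the divergence theorem,

    ∯_{∂V} F · n dS = ∭_V (∇ · F) dV.

Compute the divergence:
    ∇ · F = ∂F_x/∂x + ∂F_y/∂y + ∂F_z/∂z = 34x + 34y + 34z.

In spherical coordinates, x = ρ sin(φ) cos(θ), y = ρ sin(φ) sin(θ), z = ρ cos(φ), dV = ρ^2 sin(φ) dρ dφ dθ, with 0 ≤ ρ ≤ 5, 0 ≤ φ ≤ π, 0 ≤ θ ≤ 2π.

The integrand, after substitution and multiplying by the volume element, becomes (34ρ (sqrt(2)sin(φ)sin(θ + π/4) + cos(φ))) · ρ^2 sin(φ), so

    ∭_V (∇·F) dV = ∫_0^{2π} ∫_0^{π} ∫_0^{5} (34ρ (sqrt(2)sin(φ)sin(θ + π/4) + cos(φ))) · ρ^2 sin(φ) dρ dφ dθ.

Inner (ρ from 0 to 5): 10625(sqrt(2)sin(φ)sin(θ + π/4) + cos(φ))sin(φ)/2.
Middle (φ from 0 to π): 10625sqrt(2)π sin(θ + π/4)/4.
Outer (θ from 0 to 2π): 0.

Therefore ∯_{∂V} F · n dS = 0.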